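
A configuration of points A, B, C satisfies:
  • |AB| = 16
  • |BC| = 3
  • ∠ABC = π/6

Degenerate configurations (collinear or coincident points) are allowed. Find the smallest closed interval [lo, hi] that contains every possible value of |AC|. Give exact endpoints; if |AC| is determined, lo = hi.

|AB| ∈ {16}
|BC| ∈ {3}
|AC| ∈ {√(265 - 48·√(3))}

|AC| = √(265 - 48·√(3))  (≈ 13.4856)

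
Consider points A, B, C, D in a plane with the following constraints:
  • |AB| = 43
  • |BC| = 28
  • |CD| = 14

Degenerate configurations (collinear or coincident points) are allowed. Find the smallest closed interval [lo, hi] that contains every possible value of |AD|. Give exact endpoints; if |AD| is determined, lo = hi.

|AB| ∈ {43}
|BC| ∈ {28}
|CD| ∈ {14}
|AC| ∈ [15, 71]
|BD| ∈ [14, 42]
|AD| ∈ [1, 85]

|AD| ∈ [1, 85]  (≈ [1.0000, 85.0000])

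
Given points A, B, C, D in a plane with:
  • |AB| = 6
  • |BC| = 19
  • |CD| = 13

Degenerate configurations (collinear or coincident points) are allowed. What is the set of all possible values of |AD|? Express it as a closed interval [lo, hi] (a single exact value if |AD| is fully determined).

|AB| ∈ {6}
|BC| ∈ {19}
|CD| ∈ {13}
|AC| ∈ [13, 25]
|BD| ∈ [6, 32]
|AD| ∈ [0, 38]

|AD| ∈ [0, 38]  (≈ [0.0000, 38.0000])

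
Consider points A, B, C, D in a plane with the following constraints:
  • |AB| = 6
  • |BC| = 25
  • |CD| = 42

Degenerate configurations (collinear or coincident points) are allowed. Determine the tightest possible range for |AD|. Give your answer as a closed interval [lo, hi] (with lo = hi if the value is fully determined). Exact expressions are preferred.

|AB| ∈ {6}
|BC| ∈ {25}
|CD| ∈ {42}
|AC| ∈ [19, 31]
|BD| ∈ [17, 67]
|AD| ∈ [11, 73]

|AD| ∈ [11, 73]  (≈ [11.0000, 73.0000])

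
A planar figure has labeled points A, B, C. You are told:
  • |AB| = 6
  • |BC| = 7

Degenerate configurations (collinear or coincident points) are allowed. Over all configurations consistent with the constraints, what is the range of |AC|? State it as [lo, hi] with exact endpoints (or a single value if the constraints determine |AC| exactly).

|AC| ∈ [1, 13]  (≈ [1.0000, 13.0000])

|AB| ∈ {6}
|BC| ∈ {7}
|AC| ∈ [1, 13]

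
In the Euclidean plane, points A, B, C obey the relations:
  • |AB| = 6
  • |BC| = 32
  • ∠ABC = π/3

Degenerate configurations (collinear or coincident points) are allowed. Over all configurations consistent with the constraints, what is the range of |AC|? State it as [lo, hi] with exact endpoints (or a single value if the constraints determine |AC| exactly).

|AC| = 2·√(217)  (≈ 29.4618)

|AB| ∈ {6}
|BC| ∈ {32}
|AC| ∈ {2·√(217)}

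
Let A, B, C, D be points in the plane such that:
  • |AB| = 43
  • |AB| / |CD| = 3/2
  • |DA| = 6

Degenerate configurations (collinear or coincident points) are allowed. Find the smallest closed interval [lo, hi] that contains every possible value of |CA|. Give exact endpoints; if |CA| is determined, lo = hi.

|CA| ∈ [68/3, 104/3]  (≈ [22.6667, 34.6667])

|AB| ∈ {43}
|AD| ∈ {6}
|CD| ∈ {86/3}
|BD| ∈ [37, 49]
|AC| ∈ [68/3, 104/3]
|BC| ∈ [25/3, 233/3]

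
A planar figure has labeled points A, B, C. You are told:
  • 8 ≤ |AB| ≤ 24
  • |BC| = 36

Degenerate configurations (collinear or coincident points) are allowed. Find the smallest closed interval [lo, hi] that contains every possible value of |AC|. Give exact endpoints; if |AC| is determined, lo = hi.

|AB| ∈ [8, 24]
|BC| ∈ {36}
|AC| ∈ [12, 60]

|AC| ∈ [12, 60]  (≈ [12.0000, 60.0000])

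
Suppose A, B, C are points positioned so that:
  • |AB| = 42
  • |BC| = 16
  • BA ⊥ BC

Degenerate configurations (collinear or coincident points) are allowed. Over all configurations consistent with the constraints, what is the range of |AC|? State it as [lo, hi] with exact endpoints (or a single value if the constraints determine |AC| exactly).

|AC| = 2·√(505)  (≈ 44.9444)

|AB| ∈ {42}
|BC| ∈ {16}
|AC| ∈ {2·√(505)}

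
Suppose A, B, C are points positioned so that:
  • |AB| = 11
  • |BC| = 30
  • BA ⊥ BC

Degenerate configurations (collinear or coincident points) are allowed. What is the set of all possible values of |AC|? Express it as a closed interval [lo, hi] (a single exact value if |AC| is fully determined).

|AB| ∈ {11}
|BC| ∈ {30}
|AC| ∈ {√(1021)}

|AC| = √(1021)  (≈ 31.9531)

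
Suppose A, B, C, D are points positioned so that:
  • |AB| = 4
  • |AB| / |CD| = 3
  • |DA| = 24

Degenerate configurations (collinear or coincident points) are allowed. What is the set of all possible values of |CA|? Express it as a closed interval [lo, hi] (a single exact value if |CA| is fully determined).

|AB| ∈ {4}
|AD| ∈ {24}
|CD| ∈ {4/3}
|BD| ∈ [20, 28]
|AC| ∈ [68/3, 76/3]
|BC| ∈ [56/3, 88/3]

|CA| ∈ [68/3, 76/3]  (≈ [22.6667, 25.3333])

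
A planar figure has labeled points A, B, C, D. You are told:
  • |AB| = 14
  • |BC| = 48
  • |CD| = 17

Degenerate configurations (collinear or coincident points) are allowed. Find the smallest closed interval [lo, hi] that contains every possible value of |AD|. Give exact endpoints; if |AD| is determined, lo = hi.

|AB| ∈ {14}
|BC| ∈ {48}
|CD| ∈ {17}
|AC| ∈ [34, 62]
|BD| ∈ [31, 65]
|AD| ∈ [17, 79]

|AD| ∈ [17, 79]  (≈ [17.0000, 79.0000])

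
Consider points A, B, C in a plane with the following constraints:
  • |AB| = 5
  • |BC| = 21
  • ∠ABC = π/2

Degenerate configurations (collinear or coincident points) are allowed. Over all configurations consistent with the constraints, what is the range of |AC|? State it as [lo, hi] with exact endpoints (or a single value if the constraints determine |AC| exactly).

|AC| = √(466)  (≈ 21.5870)

|AB| ∈ {5}
|BC| ∈ {21}
|AC| ∈ {√(466)}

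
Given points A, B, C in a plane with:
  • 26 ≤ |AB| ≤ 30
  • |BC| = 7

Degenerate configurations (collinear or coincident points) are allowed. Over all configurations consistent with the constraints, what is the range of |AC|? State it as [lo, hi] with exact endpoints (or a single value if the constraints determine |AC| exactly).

|AC| ∈ [19, 37]  (≈ [19.0000, 37.0000])

|AB| ∈ [26, 30]
|BC| ∈ {7}
|AC| ∈ [19, 37]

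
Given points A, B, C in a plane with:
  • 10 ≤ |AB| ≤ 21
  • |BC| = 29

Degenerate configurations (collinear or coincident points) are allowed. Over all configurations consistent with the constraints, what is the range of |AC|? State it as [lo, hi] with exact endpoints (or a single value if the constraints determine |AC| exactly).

|AB| ∈ [10, 21]
|BC| ∈ {29}
|AC| ∈ [8, 50]

|AC| ∈ [8, 50]  (≈ [8.0000, 50.0000])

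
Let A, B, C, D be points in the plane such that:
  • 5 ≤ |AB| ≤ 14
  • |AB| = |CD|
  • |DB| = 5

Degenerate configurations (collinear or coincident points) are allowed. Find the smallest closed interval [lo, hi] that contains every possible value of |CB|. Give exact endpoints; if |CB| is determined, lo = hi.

|AB| ∈ [5, 14]
|BD| ∈ {5}
|CD| ∈ [5, 14]
|AD| ∈ [0, 19]
|BC| ∈ [0, 19]
|AC| ∈ [0, 33]

|CB| ∈ [0, 19]  (≈ [0.0000, 19.0000])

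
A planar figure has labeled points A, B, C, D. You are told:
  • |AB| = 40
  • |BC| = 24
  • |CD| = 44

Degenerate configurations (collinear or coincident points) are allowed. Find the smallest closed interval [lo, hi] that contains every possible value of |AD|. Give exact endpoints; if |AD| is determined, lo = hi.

|AD| ∈ [0, 108]  (≈ [0.0000, 108.0000])

|AB| ∈ {40}
|BC| ∈ {24}
|CD| ∈ {44}
|AC| ∈ [16, 64]
|BD| ∈ [20, 68]
|AD| ∈ [0, 108]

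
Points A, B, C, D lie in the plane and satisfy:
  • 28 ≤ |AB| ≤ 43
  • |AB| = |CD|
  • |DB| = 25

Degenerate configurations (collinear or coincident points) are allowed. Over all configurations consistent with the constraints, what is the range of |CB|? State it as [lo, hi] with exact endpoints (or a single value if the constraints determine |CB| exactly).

|CB| ∈ [3, 68]  (≈ [3.0000, 68.0000])

|AB| ∈ [28, 43]
|BD| ∈ {25}
|CD| ∈ [28, 43]
|AD| ∈ [3, 68]
|BC| ∈ [3, 68]
|AC| ∈ [0, 111]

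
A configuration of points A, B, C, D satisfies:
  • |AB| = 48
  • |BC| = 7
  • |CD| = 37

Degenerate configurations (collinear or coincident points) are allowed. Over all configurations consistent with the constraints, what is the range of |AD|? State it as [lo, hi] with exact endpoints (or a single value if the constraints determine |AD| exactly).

|AD| ∈ [4, 92]  (≈ [4.0000, 92.0000])

|AB| ∈ {48}
|BC| ∈ {7}
|CD| ∈ {37}
|AC| ∈ [41, 55]
|BD| ∈ [30, 44]
|AD| ∈ [4, 92]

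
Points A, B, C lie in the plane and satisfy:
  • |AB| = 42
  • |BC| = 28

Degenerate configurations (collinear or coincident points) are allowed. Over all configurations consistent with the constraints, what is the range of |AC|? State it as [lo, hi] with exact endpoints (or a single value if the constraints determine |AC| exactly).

|AC| ∈ [14, 70]  (≈ [14.0000, 70.0000])

|AB| ∈ {42}
|BC| ∈ {28}
|AC| ∈ [14, 70]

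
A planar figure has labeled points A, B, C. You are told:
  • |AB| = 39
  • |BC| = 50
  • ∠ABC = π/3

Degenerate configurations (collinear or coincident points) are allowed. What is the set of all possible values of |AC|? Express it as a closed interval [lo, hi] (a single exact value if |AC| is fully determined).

|AC| = √(2071)  (≈ 45.5082)

|AB| ∈ {39}
|BC| ∈ {50}
|AC| ∈ {√(2071)}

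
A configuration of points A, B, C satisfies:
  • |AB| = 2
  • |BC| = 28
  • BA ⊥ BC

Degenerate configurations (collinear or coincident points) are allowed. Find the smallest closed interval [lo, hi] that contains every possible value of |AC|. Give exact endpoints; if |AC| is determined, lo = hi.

|AB| ∈ {2}
|BC| ∈ {28}
|AC| ∈ {2·√(197)}

|AC| = 2·√(197)  (≈ 28.0713)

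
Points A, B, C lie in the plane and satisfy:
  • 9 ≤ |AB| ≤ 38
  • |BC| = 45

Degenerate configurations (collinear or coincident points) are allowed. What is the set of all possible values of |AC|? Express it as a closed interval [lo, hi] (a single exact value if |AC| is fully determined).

|AB| ∈ [9, 38]
|BC| ∈ {45}
|AC| ∈ [7, 83]

|AC| ∈ [7, 83]  (≈ [7.0000, 83.0000])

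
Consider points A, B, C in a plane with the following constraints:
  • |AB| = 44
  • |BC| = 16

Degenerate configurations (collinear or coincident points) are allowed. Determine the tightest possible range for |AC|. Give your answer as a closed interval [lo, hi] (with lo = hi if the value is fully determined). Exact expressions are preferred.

|AC| ∈ [28, 60]  (≈ [28.0000, 60.0000])

|AB| ∈ {44}
|BC| ∈ {16}
|AC| ∈ [28, 60]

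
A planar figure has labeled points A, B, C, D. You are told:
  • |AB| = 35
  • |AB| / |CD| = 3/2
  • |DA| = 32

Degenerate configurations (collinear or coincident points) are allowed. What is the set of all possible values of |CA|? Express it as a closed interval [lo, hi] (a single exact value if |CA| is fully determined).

|AB| ∈ {35}
|AD| ∈ {32}
|CD| ∈ {70/3}
|BD| ∈ [3, 67]
|AC| ∈ [26/3, 166/3]
|BC| ∈ [0, 271/3]

|CA| ∈ [26/3, 166/3]  (≈ [8.6667, 55.3333])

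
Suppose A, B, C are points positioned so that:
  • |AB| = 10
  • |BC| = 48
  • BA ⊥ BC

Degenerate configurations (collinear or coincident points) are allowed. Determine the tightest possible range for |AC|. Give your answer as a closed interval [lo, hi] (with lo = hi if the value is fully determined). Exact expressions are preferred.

|AB| ∈ {10}
|BC| ∈ {48}
|AC| ∈ {2·√(601)}

|AC| = 2·√(601)  (≈ 49.0306)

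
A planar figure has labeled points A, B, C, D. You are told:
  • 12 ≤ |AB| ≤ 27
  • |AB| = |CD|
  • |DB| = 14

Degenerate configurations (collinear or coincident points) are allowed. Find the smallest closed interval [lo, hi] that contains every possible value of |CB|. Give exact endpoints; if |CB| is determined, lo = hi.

|CB| ∈ [0, 41]  (≈ [0.0000, 41.0000])

|AB| ∈ [12, 27]
|BD| ∈ {14}
|CD| ∈ [12, 27]
|AD| ∈ [0, 41]
|BC| ∈ [0, 41]
|AC| ∈ [0, 68]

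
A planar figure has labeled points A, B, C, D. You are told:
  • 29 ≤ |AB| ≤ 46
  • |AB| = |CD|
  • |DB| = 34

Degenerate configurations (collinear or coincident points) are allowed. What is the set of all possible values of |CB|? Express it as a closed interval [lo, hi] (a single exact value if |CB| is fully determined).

|CB| ∈ [0, 80]  (≈ [0.0000, 80.0000])

|AB| ∈ [29, 46]
|BD| ∈ {34}
|CD| ∈ [29, 46]
|AD| ∈ [0, 80]
|BC| ∈ [0, 80]
|AC| ∈ [0, 126]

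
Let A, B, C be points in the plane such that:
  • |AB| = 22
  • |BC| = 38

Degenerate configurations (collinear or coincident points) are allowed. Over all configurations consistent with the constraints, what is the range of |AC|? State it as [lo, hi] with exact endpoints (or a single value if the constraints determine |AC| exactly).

|AC| ∈ [16, 60]  (≈ [16.0000, 60.0000])

|AB| ∈ {22}
|BC| ∈ {38}
|AC| ∈ [16, 60]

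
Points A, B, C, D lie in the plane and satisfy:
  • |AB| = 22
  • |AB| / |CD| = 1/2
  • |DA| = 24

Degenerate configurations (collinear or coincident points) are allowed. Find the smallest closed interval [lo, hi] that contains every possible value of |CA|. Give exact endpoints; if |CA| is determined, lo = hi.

|AB| ∈ {22}
|AD| ∈ {24}
|CD| ∈ {44}
|BD| ∈ [2, 46]
|AC| ∈ [20, 68]
|BC| ∈ [0, 90]

|CA| ∈ [20, 68]  (≈ [20.0000, 68.0000])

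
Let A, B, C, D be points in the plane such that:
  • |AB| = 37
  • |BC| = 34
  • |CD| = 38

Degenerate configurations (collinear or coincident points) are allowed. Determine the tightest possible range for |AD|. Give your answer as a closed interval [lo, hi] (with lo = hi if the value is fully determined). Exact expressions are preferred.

|AB| ∈ {37}
|BC| ∈ {34}
|CD| ∈ {38}
|AC| ∈ [3, 71]
|BD| ∈ [4, 72]
|AD| ∈ [0, 109]

|AD| ∈ [0, 109]  (≈ [0.0000, 109.0000])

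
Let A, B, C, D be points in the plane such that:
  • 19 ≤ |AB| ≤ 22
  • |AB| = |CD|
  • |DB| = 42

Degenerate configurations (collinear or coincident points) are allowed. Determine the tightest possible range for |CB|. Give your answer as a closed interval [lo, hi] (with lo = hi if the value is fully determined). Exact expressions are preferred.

|CB| ∈ [20, 64]  (≈ [20.0000, 64.0000])

|AB| ∈ [19, 22]
|BD| ∈ {42}
|CD| ∈ [19, 22]
|AD| ∈ [20, 64]
|BC| ∈ [20, 64]
|AC| ∈ [0, 86]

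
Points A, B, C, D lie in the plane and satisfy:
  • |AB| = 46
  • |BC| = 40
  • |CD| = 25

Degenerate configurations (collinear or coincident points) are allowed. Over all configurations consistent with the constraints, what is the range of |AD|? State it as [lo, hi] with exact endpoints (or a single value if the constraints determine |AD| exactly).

|AB| ∈ {46}
|BC| ∈ {40}
|CD| ∈ {25}
|AC| ∈ [6, 86]
|BD| ∈ [15, 65]
|AD| ∈ [0, 111]

|AD| ∈ [0, 111]  (≈ [0.0000, 111.0000])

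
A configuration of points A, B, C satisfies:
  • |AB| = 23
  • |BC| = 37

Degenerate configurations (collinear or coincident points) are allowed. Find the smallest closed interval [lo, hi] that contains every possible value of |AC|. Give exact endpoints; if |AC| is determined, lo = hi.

|AC| ∈ [14, 60]  (≈ [14.0000, 60.0000])

|AB| ∈ {23}
|BC| ∈ {37}
|AC| ∈ [14, 60]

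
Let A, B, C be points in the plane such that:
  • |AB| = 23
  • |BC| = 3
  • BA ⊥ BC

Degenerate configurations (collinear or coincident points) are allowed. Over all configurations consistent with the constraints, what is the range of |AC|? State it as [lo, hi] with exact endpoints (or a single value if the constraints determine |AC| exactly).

|AC| = √(538)  (≈ 23.1948)

|AB| ∈ {23}
|BC| ∈ {3}
|AC| ∈ {√(538)}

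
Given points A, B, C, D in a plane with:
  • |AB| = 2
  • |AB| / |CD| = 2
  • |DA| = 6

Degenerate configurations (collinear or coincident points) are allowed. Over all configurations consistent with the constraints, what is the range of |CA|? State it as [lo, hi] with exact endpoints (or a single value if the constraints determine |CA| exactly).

|AB| ∈ {2}
|AD| ∈ {6}
|CD| ∈ {1}
|BD| ∈ [4, 8]
|AC| ∈ [5, 7]
|BC| ∈ [3, 9]

|CA| ∈ [5, 7]  (≈ [5.0000, 7.0000])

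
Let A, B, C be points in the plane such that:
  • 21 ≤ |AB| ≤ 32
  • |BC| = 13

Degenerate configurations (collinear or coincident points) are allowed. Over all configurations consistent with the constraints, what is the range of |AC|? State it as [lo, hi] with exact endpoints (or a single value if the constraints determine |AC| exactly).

|AC| ∈ [8, 45]  (≈ [8.0000, 45.0000])

|AB| ∈ [21, 32]
|BC| ∈ {13}
|AC| ∈ [8, 45]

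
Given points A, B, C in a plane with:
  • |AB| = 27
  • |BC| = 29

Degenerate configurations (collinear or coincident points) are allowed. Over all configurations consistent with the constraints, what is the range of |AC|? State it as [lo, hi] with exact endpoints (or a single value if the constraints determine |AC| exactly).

|AB| ∈ {27}
|BC| ∈ {29}
|AC| ∈ [2, 56]

|AC| ∈ [2, 56]  (≈ [2.0000, 56.0000])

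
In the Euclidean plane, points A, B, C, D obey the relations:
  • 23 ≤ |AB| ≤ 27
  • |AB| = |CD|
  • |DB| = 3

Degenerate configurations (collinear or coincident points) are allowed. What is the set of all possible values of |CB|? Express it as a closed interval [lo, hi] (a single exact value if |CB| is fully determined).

|CB| ∈ [20, 30]  (≈ [20.0000, 30.0000])

|AB| ∈ [23, 27]
|BD| ∈ {3}
|CD| ∈ [23, 27]
|AD| ∈ [20, 30]
|BC| ∈ [20, 30]
|AC| ∈ [0, 57]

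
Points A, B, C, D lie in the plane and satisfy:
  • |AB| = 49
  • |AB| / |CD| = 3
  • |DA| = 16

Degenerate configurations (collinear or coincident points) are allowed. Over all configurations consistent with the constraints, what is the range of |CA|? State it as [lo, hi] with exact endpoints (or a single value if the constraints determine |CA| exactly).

|AB| ∈ {49}
|AD| ∈ {16}
|CD| ∈ {49/3}
|BD| ∈ [33, 65]
|AC| ∈ [1/3, 97/3]
|BC| ∈ [50/3, 244/3]

|CA| ∈ [1/3, 97/3]  (≈ [0.3333, 32.3333])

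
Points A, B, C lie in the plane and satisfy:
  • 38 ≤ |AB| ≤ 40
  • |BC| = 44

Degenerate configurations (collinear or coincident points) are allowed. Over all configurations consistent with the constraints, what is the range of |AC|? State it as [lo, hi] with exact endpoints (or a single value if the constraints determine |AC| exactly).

|AC| ∈ [4, 84]  (≈ [4.0000, 84.0000])

|AB| ∈ [38, 40]
|BC| ∈ {44}
|AC| ∈ [4, 84]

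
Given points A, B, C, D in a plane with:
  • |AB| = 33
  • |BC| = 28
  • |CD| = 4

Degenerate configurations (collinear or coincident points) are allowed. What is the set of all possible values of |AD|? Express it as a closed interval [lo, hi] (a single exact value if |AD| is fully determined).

|AD| ∈ [1, 65]  (≈ [1.0000, 65.0000])

|AB| ∈ {33}
|BC| ∈ {28}
|CD| ∈ {4}
|AC| ∈ [5, 61]
|BD| ∈ [24, 32]
|AD| ∈ [1, 65]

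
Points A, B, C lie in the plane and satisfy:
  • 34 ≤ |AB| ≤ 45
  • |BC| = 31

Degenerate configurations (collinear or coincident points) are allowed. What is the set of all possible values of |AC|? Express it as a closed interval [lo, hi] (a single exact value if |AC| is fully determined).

|AC| ∈ [3, 76]  (≈ [3.0000, 76.0000])

|AB| ∈ [34, 45]
|BC| ∈ {31}
|AC| ∈ [3, 76]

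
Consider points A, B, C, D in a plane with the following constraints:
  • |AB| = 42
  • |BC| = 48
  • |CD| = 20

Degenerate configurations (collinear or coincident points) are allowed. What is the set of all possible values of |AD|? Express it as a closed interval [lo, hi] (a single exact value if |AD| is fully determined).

|AD| ∈ [0, 110]  (≈ [0.0000, 110.0000])

|AB| ∈ {42}
|BC| ∈ {48}
|CD| ∈ {20}
|AC| ∈ [6, 90]
|BD| ∈ [28, 68]
|AD| ∈ [0, 110]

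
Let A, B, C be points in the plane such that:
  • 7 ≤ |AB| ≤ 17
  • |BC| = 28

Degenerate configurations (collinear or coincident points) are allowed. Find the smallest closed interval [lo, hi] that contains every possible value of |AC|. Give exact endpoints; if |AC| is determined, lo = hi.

|AC| ∈ [11, 45]  (≈ [11.0000, 45.0000])

|AB| ∈ [7, 17]
|BC| ∈ {28}
|AC| ∈ [11, 45]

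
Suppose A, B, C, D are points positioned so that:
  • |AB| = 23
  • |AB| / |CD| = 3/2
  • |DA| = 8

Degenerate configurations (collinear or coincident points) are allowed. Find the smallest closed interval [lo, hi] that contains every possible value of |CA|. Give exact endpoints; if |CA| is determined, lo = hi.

|CA| ∈ [22/3, 70/3]  (≈ [7.3333, 23.3333])

|AB| ∈ {23}
|AD| ∈ {8}
|CD| ∈ {46/3}
|BD| ∈ [15, 31]
|AC| ∈ [22/3, 70/3]
|BC| ∈ [0, 139/3]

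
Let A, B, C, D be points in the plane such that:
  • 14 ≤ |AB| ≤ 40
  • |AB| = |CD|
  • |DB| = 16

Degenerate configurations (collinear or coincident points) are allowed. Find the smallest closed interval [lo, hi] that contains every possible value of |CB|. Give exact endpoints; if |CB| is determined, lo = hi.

|AB| ∈ [14, 40]
|BD| ∈ {16}
|CD| ∈ [14, 40]
|AD| ∈ [0, 56]
|BC| ∈ [0, 56]
|AC| ∈ [0, 96]

|CB| ∈ [0, 56]  (≈ [0.0000, 56.0000])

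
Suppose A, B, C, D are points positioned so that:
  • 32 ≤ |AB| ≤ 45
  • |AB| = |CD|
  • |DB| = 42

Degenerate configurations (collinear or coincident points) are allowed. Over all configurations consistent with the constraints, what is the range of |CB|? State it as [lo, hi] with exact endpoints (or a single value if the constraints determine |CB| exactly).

|AB| ∈ [32, 45]
|BD| ∈ {42}
|CD| ∈ [32, 45]
|AD| ∈ [0, 87]
|BC| ∈ [0, 87]
|AC| ∈ [0, 132]

|CB| ∈ [0, 87]  (≈ [0.0000, 87.0000])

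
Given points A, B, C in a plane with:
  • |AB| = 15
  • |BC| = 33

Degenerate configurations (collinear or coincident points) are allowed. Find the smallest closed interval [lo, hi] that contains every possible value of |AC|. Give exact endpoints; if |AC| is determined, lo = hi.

|AC| ∈ [18, 48]  (≈ [18.0000, 48.0000])

|AB| ∈ {15}
|BC| ∈ {33}
|AC| ∈ [18, 48]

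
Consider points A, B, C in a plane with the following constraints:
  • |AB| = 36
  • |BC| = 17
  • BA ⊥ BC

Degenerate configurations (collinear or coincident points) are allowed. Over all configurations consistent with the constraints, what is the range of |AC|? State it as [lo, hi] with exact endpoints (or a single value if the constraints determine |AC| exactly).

|AB| ∈ {36}
|BC| ∈ {17}
|AC| ∈ {√(1585)}

|AC| = √(1585)  (≈ 39.8121)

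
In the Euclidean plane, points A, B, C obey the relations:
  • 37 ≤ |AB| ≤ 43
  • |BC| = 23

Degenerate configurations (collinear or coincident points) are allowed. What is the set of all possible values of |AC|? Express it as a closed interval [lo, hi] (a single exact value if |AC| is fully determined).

|AB| ∈ [37, 43]
|BC| ∈ {23}
|AC| ∈ [14, 66]

|AC| ∈ [14, 66]  (≈ [14.0000, 66.0000])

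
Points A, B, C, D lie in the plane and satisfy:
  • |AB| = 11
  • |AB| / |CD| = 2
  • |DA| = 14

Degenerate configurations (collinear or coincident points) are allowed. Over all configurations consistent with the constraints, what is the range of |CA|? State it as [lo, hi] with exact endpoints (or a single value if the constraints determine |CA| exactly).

|CA| ∈ [17/2, 39/2]  (≈ [8.5000, 19.5000])

|AB| ∈ {11}
|AD| ∈ {14}
|CD| ∈ {11/2}
|BD| ∈ [3, 25]
|AC| ∈ [17/2, 39/2]
|BC| ∈ [0, 61/2]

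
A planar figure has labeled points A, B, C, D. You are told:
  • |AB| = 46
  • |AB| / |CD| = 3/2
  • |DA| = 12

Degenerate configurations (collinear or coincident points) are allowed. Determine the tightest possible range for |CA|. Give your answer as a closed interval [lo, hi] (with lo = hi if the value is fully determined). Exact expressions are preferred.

|AB| ∈ {46}
|AD| ∈ {12}
|CD| ∈ {92/3}
|BD| ∈ [34, 58]
|AC| ∈ [56/3, 128/3]
|BC| ∈ [10/3, 266/3]

|CA| ∈ [56/3, 128/3]  (≈ [18.6667, 42.6667])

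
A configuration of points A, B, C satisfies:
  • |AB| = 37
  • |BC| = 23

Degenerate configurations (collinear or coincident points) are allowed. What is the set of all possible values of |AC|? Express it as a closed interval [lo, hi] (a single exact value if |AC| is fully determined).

|AC| ∈ [14, 60]  (≈ [14.0000, 60.0000])

|AB| ∈ {37}
|BC| ∈ {23}
|AC| ∈ [14, 60]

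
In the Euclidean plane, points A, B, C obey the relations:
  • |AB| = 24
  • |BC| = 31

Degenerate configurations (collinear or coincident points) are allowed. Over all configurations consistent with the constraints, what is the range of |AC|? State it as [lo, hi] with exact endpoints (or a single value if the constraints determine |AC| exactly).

|AB| ∈ {24}
|BC| ∈ {31}
|AC| ∈ [7, 55]

|AC| ∈ [7, 55]  (≈ [7.0000, 55.0000])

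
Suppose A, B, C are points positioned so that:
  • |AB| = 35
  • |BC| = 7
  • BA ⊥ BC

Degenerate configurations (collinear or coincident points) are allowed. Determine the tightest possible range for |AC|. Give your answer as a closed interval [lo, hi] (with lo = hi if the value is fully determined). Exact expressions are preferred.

|AC| = 7·√(26)  (≈ 35.6931)

|AB| ∈ {35}
|BC| ∈ {7}
|AC| ∈ {7·√(26)}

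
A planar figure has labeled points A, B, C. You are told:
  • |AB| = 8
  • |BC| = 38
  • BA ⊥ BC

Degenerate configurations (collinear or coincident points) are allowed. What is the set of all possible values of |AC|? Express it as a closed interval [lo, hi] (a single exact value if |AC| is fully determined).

|AB| ∈ {8}
|BC| ∈ {38}
|AC| ∈ {2·√(377)}

|AC| = 2·√(377)  (≈ 38.8330)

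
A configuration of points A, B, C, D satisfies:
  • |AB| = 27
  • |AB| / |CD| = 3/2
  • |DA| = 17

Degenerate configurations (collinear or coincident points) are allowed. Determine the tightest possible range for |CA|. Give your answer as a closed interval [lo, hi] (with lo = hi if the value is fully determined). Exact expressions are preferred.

|CA| ∈ [1, 35]  (≈ [1.0000, 35.0000])

|AB| ∈ {27}
|AD| ∈ {17}
|CD| ∈ {18}
|BD| ∈ [10, 44]
|AC| ∈ [1, 35]
|BC| ∈ [0, 62]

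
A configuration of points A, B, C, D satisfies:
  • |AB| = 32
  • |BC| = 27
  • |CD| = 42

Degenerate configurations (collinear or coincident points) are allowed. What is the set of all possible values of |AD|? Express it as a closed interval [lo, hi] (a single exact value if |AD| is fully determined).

|AB| ∈ {32}
|BC| ∈ {27}
|CD| ∈ {42}
|AC| ∈ [5, 59]
|BD| ∈ [15, 69]
|AD| ∈ [0, 101]

|AD| ∈ [0, 101]  (≈ [0.0000, 101.0000])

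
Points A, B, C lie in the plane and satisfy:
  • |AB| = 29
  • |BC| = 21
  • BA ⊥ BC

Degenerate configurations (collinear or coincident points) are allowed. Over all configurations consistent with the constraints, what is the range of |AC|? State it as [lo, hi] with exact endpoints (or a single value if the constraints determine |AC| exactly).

|AC| = √(1282)  (≈ 35.8050)

|AB| ∈ {29}
|BC| ∈ {21}
|AC| ∈ {√(1282)}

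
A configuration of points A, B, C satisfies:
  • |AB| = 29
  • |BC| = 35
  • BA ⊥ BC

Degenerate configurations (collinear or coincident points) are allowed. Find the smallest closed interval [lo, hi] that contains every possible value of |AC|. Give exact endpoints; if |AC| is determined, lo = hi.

|AC| = √(2066)  (≈ 45.4533)

|AB| ∈ {29}
|BC| ∈ {35}
|AC| ∈ {√(2066)}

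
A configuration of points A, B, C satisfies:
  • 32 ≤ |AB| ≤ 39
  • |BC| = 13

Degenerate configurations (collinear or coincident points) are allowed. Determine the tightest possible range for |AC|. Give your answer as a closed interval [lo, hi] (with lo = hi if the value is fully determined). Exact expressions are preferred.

|AB| ∈ [32, 39]
|BC| ∈ {13}
|AC| ∈ [19, 52]

|AC| ∈ [19, 52]  (≈ [19.0000, 52.0000])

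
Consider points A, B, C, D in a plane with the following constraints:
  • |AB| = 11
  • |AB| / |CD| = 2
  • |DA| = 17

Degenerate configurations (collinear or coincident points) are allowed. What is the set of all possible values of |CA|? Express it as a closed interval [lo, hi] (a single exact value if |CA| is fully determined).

|CA| ∈ [23/2, 45/2]  (≈ [11.5000, 22.5000])

|AB| ∈ {11}
|AD| ∈ {17}
|CD| ∈ {11/2}
|BD| ∈ [6, 28]
|AC| ∈ [23/2, 45/2]
|BC| ∈ [1/2, 67/2]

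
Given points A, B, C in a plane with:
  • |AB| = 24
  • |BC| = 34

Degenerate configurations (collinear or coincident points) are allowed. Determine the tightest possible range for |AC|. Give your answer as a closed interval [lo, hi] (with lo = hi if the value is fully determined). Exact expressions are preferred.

|AC| ∈ [10, 58]  (≈ [10.0000, 58.0000])

|AB| ∈ {24}
|BC| ∈ {34}
|AC| ∈ [10, 58]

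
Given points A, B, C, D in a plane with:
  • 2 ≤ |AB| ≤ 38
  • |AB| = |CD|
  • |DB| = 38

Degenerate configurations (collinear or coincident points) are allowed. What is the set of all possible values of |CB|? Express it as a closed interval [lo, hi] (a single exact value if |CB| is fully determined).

|CB| ∈ [0, 76]  (≈ [0.0000, 76.0000])

|AB| ∈ [2, 38]
|BD| ∈ {38}
|CD| ∈ [2, 38]
|AD| ∈ [0, 76]
|BC| ∈ [0, 76]
|AC| ∈ [0, 114]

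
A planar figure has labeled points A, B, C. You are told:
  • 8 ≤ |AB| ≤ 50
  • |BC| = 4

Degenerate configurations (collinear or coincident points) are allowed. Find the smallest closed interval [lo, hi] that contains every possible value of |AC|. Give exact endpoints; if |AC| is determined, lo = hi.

|AC| ∈ [4, 54]  (≈ [4.0000, 54.0000])

|AB| ∈ [8, 50]
|BC| ∈ {4}
|AC| ∈ [4, 54]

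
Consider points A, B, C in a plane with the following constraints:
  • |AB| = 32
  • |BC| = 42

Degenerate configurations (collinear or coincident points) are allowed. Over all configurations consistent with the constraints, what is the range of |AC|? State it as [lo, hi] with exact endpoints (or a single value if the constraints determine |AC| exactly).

|AC| ∈ [10, 74]  (≈ [10.0000, 74.0000])

|AB| ∈ {32}
|BC| ∈ {42}
|AC| ∈ [10, 74]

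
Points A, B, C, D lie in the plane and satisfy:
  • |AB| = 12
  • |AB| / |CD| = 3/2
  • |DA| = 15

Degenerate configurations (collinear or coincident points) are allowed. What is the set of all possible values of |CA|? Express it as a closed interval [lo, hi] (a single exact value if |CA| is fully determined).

|AB| ∈ {12}
|AD| ∈ {15}
|CD| ∈ {8}
|BD| ∈ [3, 27]
|AC| ∈ [7, 23]
|BC| ∈ [0, 35]

|CA| ∈ [7, 23]  (≈ [7.0000, 23.0000])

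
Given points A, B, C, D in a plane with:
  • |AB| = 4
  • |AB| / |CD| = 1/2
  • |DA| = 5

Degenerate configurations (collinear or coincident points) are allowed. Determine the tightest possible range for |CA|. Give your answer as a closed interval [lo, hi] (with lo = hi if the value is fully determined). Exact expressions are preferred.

|AB| ∈ {4}
|AD| ∈ {5}
|CD| ∈ {8}
|BD| ∈ [1, 9]
|AC| ∈ [3, 13]
|BC| ∈ [0, 17]

|CA| ∈ [3, 13]  (≈ [3.0000, 13.0000])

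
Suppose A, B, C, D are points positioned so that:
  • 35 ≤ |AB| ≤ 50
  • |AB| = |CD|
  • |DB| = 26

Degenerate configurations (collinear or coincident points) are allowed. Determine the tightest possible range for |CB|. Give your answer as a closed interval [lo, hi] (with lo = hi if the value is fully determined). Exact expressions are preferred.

|CB| ∈ [9, 76]  (≈ [9.0000, 76.0000])

|AB| ∈ [35, 50]
|BD| ∈ {26}
|CD| ∈ [35, 50]
|AD| ∈ [9, 76]
|BC| ∈ [9, 76]
|AC| ∈ [0, 126]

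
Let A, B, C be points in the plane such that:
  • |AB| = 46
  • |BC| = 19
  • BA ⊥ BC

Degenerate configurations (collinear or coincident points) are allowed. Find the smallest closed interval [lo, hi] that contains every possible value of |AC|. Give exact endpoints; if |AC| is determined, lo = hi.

|AB| ∈ {46}
|BC| ∈ {19}
|AC| ∈ {√(2477)}

|AC| = √(2477)  (≈ 49.7695)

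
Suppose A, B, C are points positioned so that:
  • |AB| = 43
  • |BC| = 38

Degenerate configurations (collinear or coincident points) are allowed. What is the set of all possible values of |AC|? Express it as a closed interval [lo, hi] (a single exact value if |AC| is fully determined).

|AB| ∈ {43}
|BC| ∈ {38}
|AC| ∈ [5, 81]

|AC| ∈ [5, 81]  (≈ [5.0000, 81.0000])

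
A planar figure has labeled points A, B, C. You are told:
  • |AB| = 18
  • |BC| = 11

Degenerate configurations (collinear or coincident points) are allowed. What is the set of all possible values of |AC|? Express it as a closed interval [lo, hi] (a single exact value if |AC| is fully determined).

|AB| ∈ {18}
|BC| ∈ {11}
|AC| ∈ [7, 29]

|AC| ∈ [7, 29]  (≈ [7.0000, 29.0000])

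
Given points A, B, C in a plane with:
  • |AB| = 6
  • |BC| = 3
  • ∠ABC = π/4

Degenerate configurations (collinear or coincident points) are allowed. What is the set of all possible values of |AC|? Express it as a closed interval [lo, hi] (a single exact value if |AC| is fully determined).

|AB| ∈ {6}
|BC| ∈ {3}
|AC| ∈ {3·√(5 - 2·√(2))}

|AC| = 3·√(5 - 2·√(2))  (≈ 4.4209)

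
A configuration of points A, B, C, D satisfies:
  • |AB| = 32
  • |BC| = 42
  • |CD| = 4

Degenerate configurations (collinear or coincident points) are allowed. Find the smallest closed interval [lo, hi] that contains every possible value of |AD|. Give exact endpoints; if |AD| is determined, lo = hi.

|AB| ∈ {32}
|BC| ∈ {42}
|CD| ∈ {4}
|AC| ∈ [10, 74]
|BD| ∈ [38, 46]
|AD| ∈ [6, 78]

|AD| ∈ [6, 78]  (≈ [6.0000, 78.0000])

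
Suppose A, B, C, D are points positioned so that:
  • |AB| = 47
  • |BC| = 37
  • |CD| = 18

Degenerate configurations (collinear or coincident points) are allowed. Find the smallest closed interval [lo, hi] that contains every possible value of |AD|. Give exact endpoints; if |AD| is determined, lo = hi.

|AD| ∈ [0, 102]  (≈ [0.0000, 102.0000])

|AB| ∈ {47}
|BC| ∈ {37}
|CD| ∈ {18}
|AC| ∈ [10, 84]
|BD| ∈ [19, 55]
|AD| ∈ [0, 102]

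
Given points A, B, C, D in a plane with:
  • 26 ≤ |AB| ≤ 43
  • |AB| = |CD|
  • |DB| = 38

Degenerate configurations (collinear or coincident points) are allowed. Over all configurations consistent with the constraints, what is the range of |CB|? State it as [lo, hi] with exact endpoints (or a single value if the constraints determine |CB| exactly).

|CB| ∈ [0, 81]  (≈ [0.0000, 81.0000])

|AB| ∈ [26, 43]
|BD| ∈ {38}
|CD| ∈ [26, 43]
|AD| ∈ [0, 81]
|BC| ∈ [0, 81]
|AC| ∈ [0, 124]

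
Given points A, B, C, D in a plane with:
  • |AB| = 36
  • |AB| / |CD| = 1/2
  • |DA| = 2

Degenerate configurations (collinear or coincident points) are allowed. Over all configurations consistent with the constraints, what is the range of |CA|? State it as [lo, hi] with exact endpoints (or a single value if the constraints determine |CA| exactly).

|AB| ∈ {36}
|AD| ∈ {2}
|CD| ∈ {72}
|BD| ∈ [34, 38]
|AC| ∈ [70, 74]
|BC| ∈ [34, 110]

|CA| ∈ [70, 74]  (≈ [70.0000, 74.0000])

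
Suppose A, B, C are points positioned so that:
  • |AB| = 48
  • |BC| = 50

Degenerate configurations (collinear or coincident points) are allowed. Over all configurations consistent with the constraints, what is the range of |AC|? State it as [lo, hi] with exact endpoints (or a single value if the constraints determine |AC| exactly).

|AB| ∈ {48}
|BC| ∈ {50}
|AC| ∈ [2, 98]

|AC| ∈ [2, 98]  (≈ [2.0000, 98.0000])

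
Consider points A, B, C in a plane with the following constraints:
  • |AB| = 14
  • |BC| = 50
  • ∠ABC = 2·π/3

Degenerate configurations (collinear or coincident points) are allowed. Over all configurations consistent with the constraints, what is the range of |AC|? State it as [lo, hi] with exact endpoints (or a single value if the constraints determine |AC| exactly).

|AB| ∈ {14}
|BC| ∈ {50}
|AC| ∈ {2·√(849)}

|AC| = 2·√(849)  (≈ 58.2752)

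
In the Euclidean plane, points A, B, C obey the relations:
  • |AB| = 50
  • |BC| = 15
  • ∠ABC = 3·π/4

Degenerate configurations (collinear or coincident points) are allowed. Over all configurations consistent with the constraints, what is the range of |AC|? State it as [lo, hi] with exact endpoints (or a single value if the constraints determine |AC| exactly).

|AB| ∈ {50}
|BC| ∈ {15}
|AC| ∈ {5·√(30·√(2) + 109)}

|AC| = 5·√(30·√(2) + 109)  (≈ 61.5277)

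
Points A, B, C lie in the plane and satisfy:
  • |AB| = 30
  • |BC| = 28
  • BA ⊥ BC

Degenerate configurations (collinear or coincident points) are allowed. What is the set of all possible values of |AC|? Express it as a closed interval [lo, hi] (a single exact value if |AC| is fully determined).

|AB| ∈ {30}
|BC| ∈ {28}
|AC| ∈ {2·√(421)}

|AC| = 2·√(421)  (≈ 41.0366)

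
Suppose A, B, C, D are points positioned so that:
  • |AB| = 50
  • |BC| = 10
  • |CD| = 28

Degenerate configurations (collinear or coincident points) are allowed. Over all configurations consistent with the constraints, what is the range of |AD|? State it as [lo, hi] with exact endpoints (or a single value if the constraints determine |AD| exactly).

|AD| ∈ [12, 88]  (≈ [12.0000, 88.0000])

|AB| ∈ {50}
|BC| ∈ {10}
|CD| ∈ {28}
|AC| ∈ [40, 60]
|BD| ∈ [18, 38]
|AD| ∈ [12, 88]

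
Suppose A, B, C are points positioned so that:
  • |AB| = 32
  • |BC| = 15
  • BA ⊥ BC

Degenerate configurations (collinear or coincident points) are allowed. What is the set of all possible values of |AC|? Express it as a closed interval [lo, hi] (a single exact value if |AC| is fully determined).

|AB| ∈ {32}
|BC| ∈ {15}
|AC| ∈ {√(1249)}

|AC| = √(1249)  (≈ 35.3412)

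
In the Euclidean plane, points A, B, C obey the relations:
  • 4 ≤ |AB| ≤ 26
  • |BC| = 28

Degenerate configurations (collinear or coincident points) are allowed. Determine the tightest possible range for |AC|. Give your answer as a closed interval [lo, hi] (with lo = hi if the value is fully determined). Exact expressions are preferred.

|AB| ∈ [4, 26]
|BC| ∈ {28}
|AC| ∈ [2, 54]

|AC| ∈ [2, 54]  (≈ [2.0000, 54.0000])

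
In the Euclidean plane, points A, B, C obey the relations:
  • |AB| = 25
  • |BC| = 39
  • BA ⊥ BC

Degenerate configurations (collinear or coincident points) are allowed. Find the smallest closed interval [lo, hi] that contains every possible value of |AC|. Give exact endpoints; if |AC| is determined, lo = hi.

|AB| ∈ {25}
|BC| ∈ {39}
|AC| ∈ {√(2146)}

|AC| = √(2146)  (≈ 46.3249)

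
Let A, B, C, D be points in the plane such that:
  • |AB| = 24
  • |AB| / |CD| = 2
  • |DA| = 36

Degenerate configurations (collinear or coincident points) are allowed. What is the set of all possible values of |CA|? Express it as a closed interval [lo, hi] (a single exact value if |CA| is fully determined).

|AB| ∈ {24}
|AD| ∈ {36}
|CD| ∈ {12}
|BD| ∈ [12, 60]
|AC| ∈ [24, 48]
|BC| ∈ [0, 72]

|CA| ∈ [24, 48]  (≈ [24.0000, 48.0000])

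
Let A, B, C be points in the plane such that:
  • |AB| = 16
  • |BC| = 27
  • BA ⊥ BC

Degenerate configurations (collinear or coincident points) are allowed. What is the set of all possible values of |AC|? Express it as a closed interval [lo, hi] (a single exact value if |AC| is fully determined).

|AB| ∈ {16}
|BC| ∈ {27}
|AC| ∈ {√(985)}

|AC| = √(985)  (≈ 31.3847)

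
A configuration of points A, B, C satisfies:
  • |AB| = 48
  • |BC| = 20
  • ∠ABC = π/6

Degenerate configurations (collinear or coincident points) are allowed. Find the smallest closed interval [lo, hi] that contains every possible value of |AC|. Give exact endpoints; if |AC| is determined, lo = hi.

|AB| ∈ {48}
|BC| ∈ {20}
|AC| ∈ {4·√(169 - 60·√(3))}

|AC| = 4·√(169 - 60·√(3))  (≈ 32.2681)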